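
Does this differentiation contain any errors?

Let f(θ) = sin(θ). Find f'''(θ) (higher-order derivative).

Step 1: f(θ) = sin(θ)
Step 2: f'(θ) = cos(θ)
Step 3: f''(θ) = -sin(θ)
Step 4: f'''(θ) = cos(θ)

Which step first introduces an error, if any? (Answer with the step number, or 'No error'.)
Step 4

Step 4 is incorrect due to a sign flip.
The step shows: cos(θ)
The correct value should be: -cos(θ)

Explanation: The sign of the whole expression was flipped: the term -cos(θ) was incorrectly written as cos(θ)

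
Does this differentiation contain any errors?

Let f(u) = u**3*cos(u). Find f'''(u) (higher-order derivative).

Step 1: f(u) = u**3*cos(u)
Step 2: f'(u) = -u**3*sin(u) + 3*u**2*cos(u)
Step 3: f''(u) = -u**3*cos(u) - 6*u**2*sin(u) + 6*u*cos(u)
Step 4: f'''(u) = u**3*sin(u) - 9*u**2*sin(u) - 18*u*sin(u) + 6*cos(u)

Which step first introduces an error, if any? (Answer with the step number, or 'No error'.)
Step 4

Step 4 is incorrect due to a wrong trig function.
The step shows: u**3*sin(u) - 9*u**2*sin(u) - 18*u*sin(u) + 6*cos(u)
The correct value should be: u**3*sin(u) - 9*u**2*cos(u) - 18*u*sin(u) + 6*cos(u)

Explanation: cos(u) was incorrectly written as sin(u): the term -9*u**2*cos(u) was incorrectly written as -9*u**2*sin(u)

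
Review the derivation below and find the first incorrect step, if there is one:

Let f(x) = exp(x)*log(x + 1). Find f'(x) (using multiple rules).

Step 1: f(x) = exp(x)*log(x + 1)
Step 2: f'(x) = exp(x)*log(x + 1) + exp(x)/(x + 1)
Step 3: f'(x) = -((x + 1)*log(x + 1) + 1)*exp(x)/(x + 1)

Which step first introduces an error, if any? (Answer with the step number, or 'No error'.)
Step 3

Step 3 is incorrect due to a sign flip.
The step shows: -((x + 1)*log(x + 1) + 1)*exp(x)/(x + 1)
The correct value should be: ((x + 1)*log(x + 1) + 1)*exp(x)/(x + 1)

Explanation: The sign of the whole expression was flipped: the term ((x + 1)*log(x + 1) + 1)*exp(x)/(x + 1) was incorrectly written as -((x + 1)*log(x + 1) + 1)*exp(x)/(x + 1)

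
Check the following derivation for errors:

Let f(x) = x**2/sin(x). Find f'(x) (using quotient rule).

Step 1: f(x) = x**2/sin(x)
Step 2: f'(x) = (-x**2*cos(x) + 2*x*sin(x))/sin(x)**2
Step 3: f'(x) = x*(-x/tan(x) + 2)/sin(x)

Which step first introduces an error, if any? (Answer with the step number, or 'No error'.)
No error

All steps in this derivation are correct.
The final answer f'(x) = x*(-x/tan(x) + 2)/sin(x) is valid.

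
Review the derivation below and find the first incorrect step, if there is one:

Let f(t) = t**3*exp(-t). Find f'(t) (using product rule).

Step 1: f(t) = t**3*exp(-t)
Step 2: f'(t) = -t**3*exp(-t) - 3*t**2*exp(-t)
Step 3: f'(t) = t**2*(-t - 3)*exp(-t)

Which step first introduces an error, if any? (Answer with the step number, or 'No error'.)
Step 2

Step 2 is incorrect due to a sign flip.
The step shows: -t**3*exp(-t) - 3*t**2*exp(-t)
The correct value should be: -t**3*exp(-t) + 3*t**2*exp(-t)

Explanation: The sign of one term was flipped: the term 3*t**2*exp(-t) was incorrectly written as -3*t**2*exp(-t)
The later steps are derived from this incorrect expression, so the error originates in Step 2.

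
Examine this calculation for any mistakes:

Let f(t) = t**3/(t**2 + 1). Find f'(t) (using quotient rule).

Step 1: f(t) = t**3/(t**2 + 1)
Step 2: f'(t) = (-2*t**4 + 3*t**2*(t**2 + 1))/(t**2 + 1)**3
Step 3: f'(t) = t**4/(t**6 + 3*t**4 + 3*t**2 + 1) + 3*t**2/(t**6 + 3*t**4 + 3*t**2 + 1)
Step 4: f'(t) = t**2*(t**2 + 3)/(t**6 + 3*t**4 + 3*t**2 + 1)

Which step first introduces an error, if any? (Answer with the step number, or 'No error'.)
Step 2

Step 2 is incorrect due to a wrong exponent.
The step shows: (-2*t**4 + 3*t**2*(t**2 + 1))/(t**2 + 1)**3
The correct value should be: (-2*t**4 + 3*t**2*(t**2 + 1))/(t**2 + 1)**2

Explanation: The exponent -2 on t**2 + 1 was incorrectly written as -3: the term (-2*t**4 + 3*t**2*(t**2 + 1))/(t**2 + 1)**2 was incorrectly written as (-2*t**4 + 3*t**2*(t**2 + 1))/(t**2 + 1)**3
The later steps are derived from this incorrect expression, so the error originates in Step 2.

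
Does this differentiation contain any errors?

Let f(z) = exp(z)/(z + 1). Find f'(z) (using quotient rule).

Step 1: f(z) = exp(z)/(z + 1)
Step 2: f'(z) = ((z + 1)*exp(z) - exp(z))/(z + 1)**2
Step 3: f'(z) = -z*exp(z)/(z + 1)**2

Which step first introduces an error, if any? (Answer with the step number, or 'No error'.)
Step 3

Step 3 is incorrect due to a sign flip.
The step shows: -z*exp(z)/(z + 1)**2
The correct value should be: z*exp(z)/(z + 1)**2

Explanation: The sign of the whole expression was flipped: the term z*exp(z)/(z + 1)**2 was incorrectly written as -z*exp(z)/(z + 1)**2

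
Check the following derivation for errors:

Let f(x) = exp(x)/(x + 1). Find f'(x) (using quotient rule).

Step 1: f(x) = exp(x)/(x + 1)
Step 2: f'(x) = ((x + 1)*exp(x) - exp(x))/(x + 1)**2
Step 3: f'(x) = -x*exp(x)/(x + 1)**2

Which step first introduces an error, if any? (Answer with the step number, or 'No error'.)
Step 3

Step 3 is incorrect due to a sign flip.
The step shows: -x*exp(x)/(x + 1)**2
The correct value should be: x*exp(x)/(x + 1)**2

Explanation: The sign of the whole expression was flipped: the term x*exp(x)/(x + 1)**2 was incorrectly written as -x*exp(x)/(x + 1)**2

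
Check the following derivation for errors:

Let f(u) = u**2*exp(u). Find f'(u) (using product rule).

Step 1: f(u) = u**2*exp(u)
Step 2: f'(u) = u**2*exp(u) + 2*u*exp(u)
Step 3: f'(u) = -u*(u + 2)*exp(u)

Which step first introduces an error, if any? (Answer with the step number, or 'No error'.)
Step 3

Step 3 is incorrect due to a sign flip.
The step shows: -u*(u + 2)*exp(u)
The correct value should be: u*(u + 2)*exp(u)

Explanation: The sign of the whole expression was flipped: the term u*(u + 2)*exp(u) was incorrectly written as -u*(u + 2)*exp(u)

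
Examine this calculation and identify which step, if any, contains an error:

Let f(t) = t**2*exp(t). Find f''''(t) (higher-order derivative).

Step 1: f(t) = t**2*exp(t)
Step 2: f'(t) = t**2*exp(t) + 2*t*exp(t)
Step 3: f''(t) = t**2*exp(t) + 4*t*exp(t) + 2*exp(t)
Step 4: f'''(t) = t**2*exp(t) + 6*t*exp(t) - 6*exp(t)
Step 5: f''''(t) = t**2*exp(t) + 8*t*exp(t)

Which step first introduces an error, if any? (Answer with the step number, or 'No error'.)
Step 4

Step 4 is incorrect due to a sign flip.
The step shows: t**2*exp(t) + 6*t*exp(t) - 6*exp(t)
The correct value should be: t**2*exp(t) + 6*t*exp(t) + 6*exp(t)

Explanation: The sign of one term was flipped: the term 6*exp(t) was incorrectly written as -6*exp(t)
The later steps are derived from this incorrect expression, so the error originates in Step 4.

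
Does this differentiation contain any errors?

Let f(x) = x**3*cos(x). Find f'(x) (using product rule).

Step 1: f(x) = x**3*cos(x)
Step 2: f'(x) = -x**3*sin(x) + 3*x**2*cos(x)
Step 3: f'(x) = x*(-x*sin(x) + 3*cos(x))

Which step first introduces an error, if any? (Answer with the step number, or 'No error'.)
Step 3

Step 3 is incorrect due to a wrong exponent.
The step shows: x*(-x*sin(x) + 3*cos(x))
The correct value should be: x**2*(-x*sin(x) + 3*cos(x))

Explanation: The exponent 2 on x was incorrectly written as 1: the term x**2*(-x*sin(x) + 3*cos(x)) was incorrectly written as x*(-x*sin(x) + 3*cos(x))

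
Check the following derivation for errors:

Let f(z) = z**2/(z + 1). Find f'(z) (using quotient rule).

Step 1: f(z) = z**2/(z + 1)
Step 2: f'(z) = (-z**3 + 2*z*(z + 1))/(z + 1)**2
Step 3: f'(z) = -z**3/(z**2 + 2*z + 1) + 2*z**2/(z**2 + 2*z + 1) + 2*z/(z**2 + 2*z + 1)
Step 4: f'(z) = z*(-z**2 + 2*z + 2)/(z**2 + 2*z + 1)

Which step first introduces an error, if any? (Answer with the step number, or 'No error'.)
Step 2

Step 2 is incorrect due to a wrong exponent.
The step shows: (-z**3 + 2*z*(z + 1))/(z + 1)**2
The correct value should be: (-z**2 + 2*z*(z + 1))/(z + 1)**2

Explanation: The exponent 2 on z was incorrectly written as 3: the term (-z**2 + 2*z*(z + 1))/(z + 1)**2 was incorrectly written as (-z**3 + 2*z*(z + 1))/(z + 1)**2
The later steps are derived from this incorrect expression, so the error originates in Step 2.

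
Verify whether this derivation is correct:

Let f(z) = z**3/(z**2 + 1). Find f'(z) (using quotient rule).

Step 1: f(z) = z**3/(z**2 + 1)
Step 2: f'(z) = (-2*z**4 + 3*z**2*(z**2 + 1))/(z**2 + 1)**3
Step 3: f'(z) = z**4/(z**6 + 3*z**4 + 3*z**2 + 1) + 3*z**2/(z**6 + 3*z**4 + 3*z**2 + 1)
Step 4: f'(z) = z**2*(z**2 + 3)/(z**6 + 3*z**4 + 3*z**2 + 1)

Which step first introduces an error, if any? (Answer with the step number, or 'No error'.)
Step 2

Step 2 is incorrect due to a wrong exponent.
The step shows: (-2*z**4 + 3*z**2*(z**2 + 1))/(z**2 + 1)**3
The correct value should be: (-2*z**4 + 3*z**2*(z**2 + 1))/(z**2 + 1)**2

Explanation: The exponent -2 on z**2 + 1 was incorrectly written as -3: the term (-2*z**4 + 3*z**2*(z**2 + 1))/(z**2 + 1)**2 was incorrectly written as (-2*z**4 + 3*z**2*(z**2 + 1))/(z**2 + 1)**3
The later steps are derived from this incorrect expression, so the error originates in Step 2.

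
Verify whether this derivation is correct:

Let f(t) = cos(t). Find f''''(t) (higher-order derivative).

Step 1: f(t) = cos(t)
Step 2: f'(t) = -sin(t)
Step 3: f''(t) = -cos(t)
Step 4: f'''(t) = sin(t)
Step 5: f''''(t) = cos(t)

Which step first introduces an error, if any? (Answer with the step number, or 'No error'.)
No error

All steps in this derivation are correct.
The final answer f''''(t) = cos(t) is valid.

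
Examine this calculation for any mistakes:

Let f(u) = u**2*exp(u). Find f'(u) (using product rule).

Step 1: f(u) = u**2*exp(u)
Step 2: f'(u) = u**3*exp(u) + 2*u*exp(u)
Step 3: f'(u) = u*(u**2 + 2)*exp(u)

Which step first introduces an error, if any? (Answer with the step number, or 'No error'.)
Step 2

Step 2 is incorrect due to a wrong exponent.
The step shows: u**3*exp(u) + 2*u*exp(u)
The correct value should be: u**2*exp(u) + 2*u*exp(u)

Explanation: The exponent 2 on u was incorrectly written as 3: the term u**2*exp(u) was incorrectly written as u**3*exp(u)
The later steps are derived from this incorrect expression, so the error originates in Step 2.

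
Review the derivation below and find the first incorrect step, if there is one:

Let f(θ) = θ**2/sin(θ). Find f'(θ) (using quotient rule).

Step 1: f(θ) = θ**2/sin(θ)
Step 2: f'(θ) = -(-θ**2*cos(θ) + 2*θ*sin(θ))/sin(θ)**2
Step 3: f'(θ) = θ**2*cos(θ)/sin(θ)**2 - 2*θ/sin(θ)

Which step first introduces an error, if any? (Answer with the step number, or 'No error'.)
Step 2

Step 2 is incorrect due to a sign flip.
The step shows: -(-θ**2*cos(θ) + 2*θ*sin(θ))/sin(θ)**2
The correct value should be: (-θ**2*cos(θ) + 2*θ*sin(θ))/sin(θ)**2

Explanation: The sign of the whole expression was flipped: the term (-θ**2*cos(θ) + 2*θ*sin(θ))/sin(θ)**2 was incorrectly written as -(-θ**2*cos(θ) + 2*θ*sin(θ))/sin(θ)**2
The later steps are derived from this incorrect expression, so the error originates in Step 2.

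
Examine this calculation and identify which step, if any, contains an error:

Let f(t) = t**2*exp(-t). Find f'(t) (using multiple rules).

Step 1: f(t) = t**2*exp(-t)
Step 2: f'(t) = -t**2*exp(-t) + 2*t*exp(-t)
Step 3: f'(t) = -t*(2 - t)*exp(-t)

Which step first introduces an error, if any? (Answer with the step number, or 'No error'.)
Step 3

Step 3 is incorrect due to a sign flip.
The step shows: -t*(2 - t)*exp(-t)
The correct value should be: t*(2 - t)*exp(-t)

Explanation: The sign of the whole expression was flipped: the term t*(2 - t)*exp(-t) was incorrectly written as -t*(2 - t)*exp(-t)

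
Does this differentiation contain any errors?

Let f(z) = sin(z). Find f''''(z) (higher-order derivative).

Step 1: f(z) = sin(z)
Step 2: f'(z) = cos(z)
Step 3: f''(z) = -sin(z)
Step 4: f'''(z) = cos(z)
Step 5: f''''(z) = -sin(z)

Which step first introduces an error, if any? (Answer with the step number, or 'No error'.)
Step 4

Step 4 is incorrect due to a sign flip.
The step shows: cos(z)
The correct value should be: -cos(z)

Explanation: The sign of the whole expression was flipped: the term -cos(z) was incorrectly written as cos(z)
The later steps are derived from this incorrect expression, so the error originates in Step 4.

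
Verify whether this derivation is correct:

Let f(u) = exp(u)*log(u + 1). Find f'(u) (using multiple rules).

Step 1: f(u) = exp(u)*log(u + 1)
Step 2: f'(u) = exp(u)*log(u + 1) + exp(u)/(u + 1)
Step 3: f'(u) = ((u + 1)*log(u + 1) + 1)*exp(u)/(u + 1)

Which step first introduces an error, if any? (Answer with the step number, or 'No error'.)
No error

All steps in this derivation are correct.
The final answer f'(u) = ((u + 1)*log(u + 1) + 1)*exp(u)/(u + 1) is valid.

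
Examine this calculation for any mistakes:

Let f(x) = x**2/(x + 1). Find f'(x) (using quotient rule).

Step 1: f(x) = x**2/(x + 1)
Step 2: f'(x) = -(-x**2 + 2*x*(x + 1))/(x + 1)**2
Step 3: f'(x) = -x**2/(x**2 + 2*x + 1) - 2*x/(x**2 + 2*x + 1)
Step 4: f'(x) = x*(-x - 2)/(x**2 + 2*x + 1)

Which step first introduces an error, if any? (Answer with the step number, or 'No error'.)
Step 2

Step 2 is incorrect due to a sign flip.
The step shows: -(-x**2 + 2*x*(x + 1))/(x + 1)**2
The correct value should be: (-x**2 + 2*x*(x + 1))/(x + 1)**2

Explanation: The sign of the whole expression was flipped: the term (-x**2 + 2*x*(x + 1))/(x + 1)**2 was incorrectly written as -(-x**2 + 2*x*(x + 1))/(x + 1)**2
The later steps are derived from this incorrect expression, so the error originates in Step 2.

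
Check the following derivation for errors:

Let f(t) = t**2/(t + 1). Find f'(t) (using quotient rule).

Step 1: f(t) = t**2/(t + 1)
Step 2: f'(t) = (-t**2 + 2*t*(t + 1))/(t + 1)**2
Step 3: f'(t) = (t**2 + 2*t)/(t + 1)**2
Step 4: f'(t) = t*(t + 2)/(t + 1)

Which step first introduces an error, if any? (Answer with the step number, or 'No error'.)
Step 4

Step 4 is incorrect due to a wrong exponent.
The step shows: t*(t + 2)/(t + 1)
The correct value should be: t*(t + 2)/(t + 1)**2

Explanation: The exponent -2 on t + 1 was incorrectly written as -1: the term t*(t + 2)/(t + 1)**2 was incorrectly written as t*(t + 2)/(t + 1)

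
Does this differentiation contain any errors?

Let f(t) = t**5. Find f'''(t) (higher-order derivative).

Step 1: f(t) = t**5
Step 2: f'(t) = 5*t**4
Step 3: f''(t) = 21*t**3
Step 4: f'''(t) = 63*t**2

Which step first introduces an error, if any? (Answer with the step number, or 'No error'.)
Step 3

Step 3 is incorrect due to a wrong coefficient.
The step shows: 21*t**3
The correct value should be: 20*t**3

Explanation: The coefficient 20 was incorrectly written as 21: the term 20*t**3 was incorrectly written as 21*t**3
The later steps are derived from this incorrect expression, so the error originates in Step 3.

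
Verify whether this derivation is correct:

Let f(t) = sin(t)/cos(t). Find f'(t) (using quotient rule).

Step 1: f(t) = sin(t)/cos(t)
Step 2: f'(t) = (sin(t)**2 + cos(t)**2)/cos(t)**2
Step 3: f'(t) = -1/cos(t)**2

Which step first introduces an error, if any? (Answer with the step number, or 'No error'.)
Step 3

Step 3 is incorrect due to a sign flip.
The step shows: -1/cos(t)**2
The correct value should be: cos(t)**(-2)

Explanation: The sign of the whole expression was flipped: the term cos(t)**(-2) was incorrectly written as -1/cos(t)**2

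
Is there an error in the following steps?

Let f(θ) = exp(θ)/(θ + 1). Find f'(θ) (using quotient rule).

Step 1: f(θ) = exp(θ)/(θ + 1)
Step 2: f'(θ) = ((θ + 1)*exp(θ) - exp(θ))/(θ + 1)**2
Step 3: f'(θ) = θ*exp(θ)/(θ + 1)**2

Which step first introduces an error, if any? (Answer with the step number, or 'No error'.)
No error

All steps in this derivation are correct.
The final answer f'(θ) = θ*exp(θ)/(θ + 1)**2 is valid.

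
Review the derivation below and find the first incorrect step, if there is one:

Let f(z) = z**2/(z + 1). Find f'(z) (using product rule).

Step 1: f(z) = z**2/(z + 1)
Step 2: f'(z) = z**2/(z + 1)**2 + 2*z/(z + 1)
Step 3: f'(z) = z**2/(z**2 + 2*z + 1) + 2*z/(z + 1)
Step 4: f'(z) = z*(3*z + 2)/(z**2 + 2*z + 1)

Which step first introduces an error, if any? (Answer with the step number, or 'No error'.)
Step 2

Step 2 is incorrect due to a sign flip.
The step shows: z**2/(z + 1)**2 + 2*z/(z + 1)
The correct value should be: -z**2/(z + 1)**2 + 2*z/(z + 1)

Explanation: The sign of one term was flipped: the term -z**2/(z + 1)**2 was incorrectly written as z**2/(z + 1)**2
The later steps are derived from this incorrect expression, so the error originates in Step 2.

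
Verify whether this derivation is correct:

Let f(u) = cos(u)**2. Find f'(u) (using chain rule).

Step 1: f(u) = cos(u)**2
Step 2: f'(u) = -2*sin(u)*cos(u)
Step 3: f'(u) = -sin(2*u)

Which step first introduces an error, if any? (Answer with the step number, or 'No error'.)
No error

All steps in this derivation are correct.
The final answer f'(u) = -sin(2*u) is valid.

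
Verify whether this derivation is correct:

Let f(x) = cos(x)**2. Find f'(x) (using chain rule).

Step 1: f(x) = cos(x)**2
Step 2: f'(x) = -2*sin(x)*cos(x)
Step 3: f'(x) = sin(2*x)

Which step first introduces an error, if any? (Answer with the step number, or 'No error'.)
Step 3

Step 3 is incorrect due to a sign flip.
The step shows: sin(2*x)
The correct value should be: -sin(2*x)

Explanation: The sign of the whole expression was flipped: the term -sin(2*x) was incorrectly written as sin(2*x)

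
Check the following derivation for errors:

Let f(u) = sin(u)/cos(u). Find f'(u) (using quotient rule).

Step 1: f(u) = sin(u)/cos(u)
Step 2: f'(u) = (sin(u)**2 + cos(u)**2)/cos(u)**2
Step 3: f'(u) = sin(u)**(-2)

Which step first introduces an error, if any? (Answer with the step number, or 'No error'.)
Step 3

Step 3 is incorrect due to a wrong trig function.
The step shows: sin(u)**(-2)
The correct value should be: cos(u)**(-2)

Explanation: cos(u) was incorrectly written as sin(u): the term cos(u)**(-2) was incorrectly written as sin(u)**(-2)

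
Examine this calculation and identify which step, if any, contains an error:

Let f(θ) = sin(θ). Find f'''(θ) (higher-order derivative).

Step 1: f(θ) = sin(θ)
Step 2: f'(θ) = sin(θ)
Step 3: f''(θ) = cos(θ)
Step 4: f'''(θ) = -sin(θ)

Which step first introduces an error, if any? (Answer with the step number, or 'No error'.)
Step 2

Step 2 is incorrect due to a wrong trig function.
The step shows: sin(θ)
The correct value should be: cos(θ)

Explanation: cos(θ) was incorrectly written as sin(θ): the term cos(θ) was incorrectly written as sin(θ)
The later steps are derived from this incorrect expression, so the error originates in Step 2.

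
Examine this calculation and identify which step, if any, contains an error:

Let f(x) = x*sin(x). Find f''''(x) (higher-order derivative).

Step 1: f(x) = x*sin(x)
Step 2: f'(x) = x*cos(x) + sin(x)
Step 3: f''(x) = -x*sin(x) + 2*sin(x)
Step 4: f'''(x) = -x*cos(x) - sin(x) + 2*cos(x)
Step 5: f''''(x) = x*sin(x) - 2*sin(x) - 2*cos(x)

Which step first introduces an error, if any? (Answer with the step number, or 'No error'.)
Step 3

Step 3 is incorrect due to a wrong trig function.
The step shows: -x*sin(x) + 2*sin(x)
The correct value should be: -x*sin(x) + 2*cos(x)

Explanation: cos(x) was incorrectly written as sin(x): the term 2*cos(x) was incorrectly written as 2*sin(x)
The later steps are derived from this incorrect expression, so the error originates in Step 3.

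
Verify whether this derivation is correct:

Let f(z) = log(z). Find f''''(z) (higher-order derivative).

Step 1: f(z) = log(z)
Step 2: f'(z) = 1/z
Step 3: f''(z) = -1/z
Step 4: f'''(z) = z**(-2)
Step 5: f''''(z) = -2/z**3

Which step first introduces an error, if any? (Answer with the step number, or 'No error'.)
Step 3

Step 3 is incorrect due to a wrong exponent.
The step shows: -1/z
The correct value should be: -1/z**2

Explanation: The exponent -2 on z was incorrectly written as -1: the term -1/z**2 was incorrectly written as -1/z
The later steps are derived from this incorrect expression, so the error originates in Step 3.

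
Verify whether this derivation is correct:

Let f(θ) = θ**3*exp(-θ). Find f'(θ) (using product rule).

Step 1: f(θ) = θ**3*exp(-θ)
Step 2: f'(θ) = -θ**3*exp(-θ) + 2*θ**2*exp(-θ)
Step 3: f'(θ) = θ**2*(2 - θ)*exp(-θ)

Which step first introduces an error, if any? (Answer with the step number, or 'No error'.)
Step 2

Step 2 is incorrect due to a wrong coefficient.
The step shows: -θ**3*exp(-θ) + 2*θ**2*exp(-θ)
The correct value should be: -θ**3*exp(-θ) + 3*θ**2*exp(-θ)

Explanation: The coefficient 3 was incorrectly written as 2: the term 3*θ**2*exp(-θ) was incorrectly written as 2*θ**2*exp(-θ)
The later steps are derived from this incorrect expression, so the error originates in Step 2.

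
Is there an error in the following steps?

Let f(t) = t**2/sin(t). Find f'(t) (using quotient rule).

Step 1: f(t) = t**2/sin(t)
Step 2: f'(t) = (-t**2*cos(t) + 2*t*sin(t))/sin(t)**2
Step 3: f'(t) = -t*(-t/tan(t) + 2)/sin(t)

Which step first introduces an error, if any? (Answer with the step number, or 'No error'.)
Step 3

Step 3 is incorrect due to a sign flip.
The step shows: -t*(-t/tan(t) + 2)/sin(t)
The correct value should be: t*(-t/tan(t) + 2)/sin(t)

Explanation: The sign of the whole expression was flipped: the term t*(-t/tan(t) + 2)/sin(t) was incorrectly written as -t*(-t/tan(t) + 2)/sin(t)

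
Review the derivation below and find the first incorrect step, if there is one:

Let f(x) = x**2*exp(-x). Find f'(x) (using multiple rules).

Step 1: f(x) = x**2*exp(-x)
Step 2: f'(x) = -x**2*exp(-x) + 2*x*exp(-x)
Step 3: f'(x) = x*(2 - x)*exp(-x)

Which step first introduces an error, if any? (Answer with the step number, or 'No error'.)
No error

All steps in this derivation are correct.
The final answer f'(x) = x*(2 - x)*exp(-x) is valid.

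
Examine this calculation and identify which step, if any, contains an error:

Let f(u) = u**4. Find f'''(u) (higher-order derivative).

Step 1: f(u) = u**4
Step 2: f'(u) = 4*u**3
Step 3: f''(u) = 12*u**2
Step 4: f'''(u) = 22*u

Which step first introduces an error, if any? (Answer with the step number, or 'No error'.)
Step 4

Step 4 is incorrect due to a wrong coefficient.
The step shows: 22*u
The correct value should be: 24*u

Explanation: The coefficient 24 was incorrectly written as 22: the term 24*u was incorrectly written as 22*u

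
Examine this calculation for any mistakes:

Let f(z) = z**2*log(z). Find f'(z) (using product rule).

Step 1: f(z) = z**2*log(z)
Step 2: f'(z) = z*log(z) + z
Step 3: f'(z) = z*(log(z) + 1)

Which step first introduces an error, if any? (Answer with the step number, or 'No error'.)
Step 2

Step 2 is incorrect due to a wrong coefficient.
The step shows: z*log(z) + z
The correct value should be: 2*z*log(z) + z

Explanation: The coefficient 2 was incorrectly written as 1: the term 2*z*log(z) was incorrectly written as z*log(z)
The later steps are derived from this incorrect expression, so the error originates in Step 2.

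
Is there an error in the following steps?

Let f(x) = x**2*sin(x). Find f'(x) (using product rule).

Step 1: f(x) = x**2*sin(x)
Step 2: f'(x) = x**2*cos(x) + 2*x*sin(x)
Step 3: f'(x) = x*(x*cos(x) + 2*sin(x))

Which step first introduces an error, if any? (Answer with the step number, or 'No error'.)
No error

All steps in this derivation are correct.
The final answer f'(x) = x*(x*cos(x) + 2*sin(x)) is valid.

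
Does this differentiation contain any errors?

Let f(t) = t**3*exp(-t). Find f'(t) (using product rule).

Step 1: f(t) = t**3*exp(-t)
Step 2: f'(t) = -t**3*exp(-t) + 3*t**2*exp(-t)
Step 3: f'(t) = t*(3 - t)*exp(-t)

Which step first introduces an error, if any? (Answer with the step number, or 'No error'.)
Step 3

Step 3 is incorrect due to a wrong exponent.
The step shows: t*(3 - t)*exp(-t)
The correct value should be: t**2*(3 - t)*exp(-t)

Explanation: The exponent 2 on t was incorrectly written as 1: the term t**2*(3 - t)*exp(-t) was incorrectly written as t*(3 - t)*exp(-t)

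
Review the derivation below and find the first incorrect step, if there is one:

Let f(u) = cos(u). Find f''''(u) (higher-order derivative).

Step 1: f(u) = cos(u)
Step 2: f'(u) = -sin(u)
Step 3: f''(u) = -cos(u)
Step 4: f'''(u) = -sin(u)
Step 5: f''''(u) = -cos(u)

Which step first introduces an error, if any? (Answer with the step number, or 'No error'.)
Step 4

Step 4 is incorrect due to a sign flip.
The step shows: -sin(u)
The correct value should be: sin(u)

Explanation: The sign of the whole expression was flipped: the term sin(u) was incorrectly written as -sin(u)
The later steps are derived from this incorrect expression, so the error originates in Step 4.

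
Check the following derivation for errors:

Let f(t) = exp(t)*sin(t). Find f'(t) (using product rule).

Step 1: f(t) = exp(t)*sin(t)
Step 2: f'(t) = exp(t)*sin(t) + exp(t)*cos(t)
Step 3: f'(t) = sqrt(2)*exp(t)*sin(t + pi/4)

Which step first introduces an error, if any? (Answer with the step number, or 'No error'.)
No error

All steps in this derivation are correct.
The final answer f'(t) = sqrt(2)*exp(t)*sin(t + pi/4) is valid.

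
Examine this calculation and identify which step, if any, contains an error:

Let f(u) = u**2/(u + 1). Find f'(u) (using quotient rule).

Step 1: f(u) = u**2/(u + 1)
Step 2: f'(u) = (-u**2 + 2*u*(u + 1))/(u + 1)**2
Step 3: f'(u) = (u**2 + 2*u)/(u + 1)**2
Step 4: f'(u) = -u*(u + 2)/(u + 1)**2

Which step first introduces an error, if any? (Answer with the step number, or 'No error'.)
Step 4

Step 4 is incorrect due to a sign flip.
The step shows: -u*(u + 2)/(u + 1)**2
The correct value should be: u*(u + 2)/(u + 1)**2

Explanation: The sign of the whole expression was flipped: the term u*(u + 2)/(u + 1)**2 was incorrectly written as -u*(u + 2)/(u + 1)**2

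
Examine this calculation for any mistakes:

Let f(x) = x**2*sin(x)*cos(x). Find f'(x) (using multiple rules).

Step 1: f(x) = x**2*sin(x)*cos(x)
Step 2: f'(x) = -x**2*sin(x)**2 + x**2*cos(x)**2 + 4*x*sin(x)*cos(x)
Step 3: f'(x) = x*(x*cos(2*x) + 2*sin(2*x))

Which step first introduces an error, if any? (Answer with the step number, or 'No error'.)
Step 2

Step 2 is incorrect due to a wrong coefficient.
The step shows: -x**2*sin(x)**2 + x**2*cos(x)**2 + 4*x*sin(x)*cos(x)
The correct value should be: -x**2*sin(x)**2 + x**2*cos(x)**2 + 2*x*sin(x)*cos(x)

Explanation: The coefficient 2 was incorrectly written as 4: the term 2*x*sin(x)*cos(x) was incorrectly written as 4*x*sin(x)*cos(x)
The later steps are derived from this incorrect expression, so the error originates in Step 2.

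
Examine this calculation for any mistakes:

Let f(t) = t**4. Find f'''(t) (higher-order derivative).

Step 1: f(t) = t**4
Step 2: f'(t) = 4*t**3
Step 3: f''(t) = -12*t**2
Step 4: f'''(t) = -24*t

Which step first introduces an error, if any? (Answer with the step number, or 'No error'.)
Step 3

Step 3 is incorrect due to a sign flip.
The step shows: -12*t**2
The correct value should be: 12*t**2

Explanation: The sign of the whole expression was flipped: the term 12*t**2 was incorrectly written as -12*t**2
The later steps are derived from this incorrect expression, so the error originates in Step 3.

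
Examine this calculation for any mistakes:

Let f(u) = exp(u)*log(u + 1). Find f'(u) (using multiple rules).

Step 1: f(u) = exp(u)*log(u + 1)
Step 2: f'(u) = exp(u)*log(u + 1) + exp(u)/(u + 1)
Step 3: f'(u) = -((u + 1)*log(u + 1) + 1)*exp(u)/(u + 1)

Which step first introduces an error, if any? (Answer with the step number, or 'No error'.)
Step 3

Step 3 is incorrect due to a sign flip.
The step shows: -((u + 1)*log(u + 1) + 1)*exp(u)/(u + 1)
The correct value should be: ((u + 1)*log(u + 1) + 1)*exp(u)/(u + 1)

Explanation: The sign of the whole expression was flipped: the term ((u + 1)*log(u + 1) + 1)*exp(u)/(u + 1) was incorrectly written as -((u + 1)*log(u + 1) + 1)*exp(u)/(u + 1)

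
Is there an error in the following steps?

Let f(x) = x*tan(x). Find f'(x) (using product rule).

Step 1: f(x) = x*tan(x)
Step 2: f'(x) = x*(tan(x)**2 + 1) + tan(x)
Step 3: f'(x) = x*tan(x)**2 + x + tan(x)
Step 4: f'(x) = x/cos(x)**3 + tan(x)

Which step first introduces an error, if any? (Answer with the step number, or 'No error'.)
Step 4

Step 4 is incorrect due to a wrong exponent.
The step shows: x/cos(x)**3 + tan(x)
The correct value should be: x/cos(x)**2 + tan(x)

Explanation: The exponent -2 on cos(x) was incorrectly written as -3: the term x/cos(x)**2 was incorrectly written as x/cos(x)**3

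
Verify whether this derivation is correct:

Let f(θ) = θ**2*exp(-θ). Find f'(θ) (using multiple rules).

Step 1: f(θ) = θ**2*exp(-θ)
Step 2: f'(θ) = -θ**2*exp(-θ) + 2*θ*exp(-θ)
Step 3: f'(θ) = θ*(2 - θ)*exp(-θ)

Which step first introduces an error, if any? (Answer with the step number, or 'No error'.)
No error

All steps in this derivation are correct.
The final answer f'(θ) = θ*(2 - θ)*exp(-θ) is valid.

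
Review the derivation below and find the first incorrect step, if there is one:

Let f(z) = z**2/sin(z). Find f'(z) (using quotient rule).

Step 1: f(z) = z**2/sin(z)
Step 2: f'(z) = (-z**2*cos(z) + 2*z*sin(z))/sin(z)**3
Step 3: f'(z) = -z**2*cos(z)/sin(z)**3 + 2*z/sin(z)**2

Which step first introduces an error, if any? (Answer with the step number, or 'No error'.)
Step 2

Step 2 is incorrect due to a wrong exponent.
The step shows: (-z**2*cos(z) + 2*z*sin(z))/sin(z)**3
The correct value should be: (-z**2*cos(z) + 2*z*sin(z))/sin(z)**2

Explanation: The exponent -2 on sin(z) was incorrectly written as -3: the term (-z**2*cos(z) + 2*z*sin(z))/sin(z)**2 was incorrectly written as (-z**2*cos(z) + 2*z*sin(z))/sin(z)**3
The later steps are derived from this incorrect expression, so the error originates in Step 2.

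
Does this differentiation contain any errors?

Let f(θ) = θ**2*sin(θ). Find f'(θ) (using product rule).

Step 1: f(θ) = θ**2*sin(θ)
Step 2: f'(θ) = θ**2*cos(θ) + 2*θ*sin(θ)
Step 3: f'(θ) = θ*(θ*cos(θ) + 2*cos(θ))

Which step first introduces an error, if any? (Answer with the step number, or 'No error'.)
Step 3

Step 3 is incorrect due to a wrong trig function.
The step shows: θ*(θ*cos(θ) + 2*cos(θ))
The correct value should be: θ*(θ*cos(θ) + 2*sin(θ))

Explanation: sin(θ) was incorrectly written as cos(θ): the term θ*(θ*cos(θ) + 2*sin(θ)) was incorrectly written as θ*(θ*cos(θ) + 2*cos(θ))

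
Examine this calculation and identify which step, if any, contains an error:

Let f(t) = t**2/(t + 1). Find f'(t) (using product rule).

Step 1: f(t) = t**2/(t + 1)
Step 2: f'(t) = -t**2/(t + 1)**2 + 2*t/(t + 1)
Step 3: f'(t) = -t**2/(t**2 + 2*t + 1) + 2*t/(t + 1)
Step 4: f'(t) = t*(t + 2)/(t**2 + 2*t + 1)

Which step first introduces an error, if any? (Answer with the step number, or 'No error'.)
No error

All steps in this derivation are correct.
The final answer f'(t) = t*(t + 2)/(t**2 + 2*t + 1) is valid.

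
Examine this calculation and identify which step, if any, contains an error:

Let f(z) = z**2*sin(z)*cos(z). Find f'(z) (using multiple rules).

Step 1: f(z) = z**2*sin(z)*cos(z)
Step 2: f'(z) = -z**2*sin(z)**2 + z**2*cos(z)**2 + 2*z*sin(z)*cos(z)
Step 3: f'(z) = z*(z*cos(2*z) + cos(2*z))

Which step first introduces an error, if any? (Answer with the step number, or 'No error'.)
Step 3

Step 3 is incorrect due to a wrong trig function.
The step shows: z*(z*cos(2*z) + cos(2*z))
The correct value should be: z*(z*cos(2*z) + sin(2*z))

Explanation: sin(2*z) was incorrectly written as cos(2*z): the term z*(z*cos(2*z) + sin(2*z)) was incorrectly written as z*(z*cos(2*z) + cos(2*z))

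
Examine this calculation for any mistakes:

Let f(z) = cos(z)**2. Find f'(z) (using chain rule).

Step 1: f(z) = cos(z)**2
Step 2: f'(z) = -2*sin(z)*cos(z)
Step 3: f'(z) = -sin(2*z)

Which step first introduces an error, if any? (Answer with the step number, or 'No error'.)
No error

All steps in this derivation are correct.
The final answer f'(z) = -sin(2*z) is valid.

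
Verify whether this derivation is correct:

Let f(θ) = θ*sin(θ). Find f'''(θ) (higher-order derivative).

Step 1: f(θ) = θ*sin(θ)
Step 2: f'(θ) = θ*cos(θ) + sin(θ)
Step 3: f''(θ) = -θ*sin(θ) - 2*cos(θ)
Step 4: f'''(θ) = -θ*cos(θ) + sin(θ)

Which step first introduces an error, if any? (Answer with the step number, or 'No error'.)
Step 3

Step 3 is incorrect due to a sign flip.
The step shows: -θ*sin(θ) - 2*cos(θ)
The correct value should be: -θ*sin(θ) + 2*cos(θ)

Explanation: The sign of one term was flipped: the term 2*cos(θ) was incorrectly written as -2*cos(θ)
The later steps are derived from this incorrect expression, so the error originates in Step 3.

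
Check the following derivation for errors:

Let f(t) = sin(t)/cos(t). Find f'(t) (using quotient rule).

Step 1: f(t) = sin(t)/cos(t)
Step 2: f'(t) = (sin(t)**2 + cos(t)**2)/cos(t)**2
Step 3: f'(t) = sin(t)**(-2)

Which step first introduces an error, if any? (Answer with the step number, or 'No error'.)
Step 3

Step 3 is incorrect due to a wrong trig function.
The step shows: sin(t)**(-2)
The correct value should be: cos(t)**(-2)

Explanation: cos(t) was incorrectly written as sin(t): the term cos(t)**(-2) was incorrectly written as sin(t)**(-2)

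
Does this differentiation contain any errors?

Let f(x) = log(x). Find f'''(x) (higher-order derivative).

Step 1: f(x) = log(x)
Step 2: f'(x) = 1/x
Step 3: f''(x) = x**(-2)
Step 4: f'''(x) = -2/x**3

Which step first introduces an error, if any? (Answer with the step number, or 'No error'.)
Step 3

Step 3 is incorrect due to a sign flip.
The step shows: x**(-2)
The correct value should be: -1/x**2

Explanation: The sign of the whole expression was flipped: the term -1/x**2 was incorrectly written as x**(-2)
The later steps are derived from this incorrect expression, so the error originates in Step 3.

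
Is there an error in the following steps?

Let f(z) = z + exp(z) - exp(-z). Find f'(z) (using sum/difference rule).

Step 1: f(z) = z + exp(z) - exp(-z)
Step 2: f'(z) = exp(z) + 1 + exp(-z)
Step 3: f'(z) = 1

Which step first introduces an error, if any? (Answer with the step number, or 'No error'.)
Step 3

Step 3 is incorrect due to a dropped term.
The step shows: 1
The correct value should be: 2*cosh(z) + 1

Explanation: A term was dropped: the term 2*cosh(z) was incorrectly omitted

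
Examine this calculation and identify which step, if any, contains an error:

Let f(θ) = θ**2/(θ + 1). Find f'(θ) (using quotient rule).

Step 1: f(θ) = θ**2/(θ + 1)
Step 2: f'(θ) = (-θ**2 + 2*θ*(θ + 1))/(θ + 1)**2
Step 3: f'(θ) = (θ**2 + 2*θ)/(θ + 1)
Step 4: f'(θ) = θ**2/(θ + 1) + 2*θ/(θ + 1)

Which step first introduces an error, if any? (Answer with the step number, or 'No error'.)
Step 3

Step 3 is incorrect due to a wrong exponent.
The step shows: (θ**2 + 2*θ)/(θ + 1)
The correct value should be: (θ**2 + 2*θ)/(θ + 1)**2

Explanation: The exponent -2 on θ + 1 was incorrectly written as -1: the term (θ**2 + 2*θ)/(θ + 1)**2 was incorrectly written as (θ**2 + 2*θ)/(θ + 1)
The later steps are derived from this incorrect expression, so the error originates in Step 3.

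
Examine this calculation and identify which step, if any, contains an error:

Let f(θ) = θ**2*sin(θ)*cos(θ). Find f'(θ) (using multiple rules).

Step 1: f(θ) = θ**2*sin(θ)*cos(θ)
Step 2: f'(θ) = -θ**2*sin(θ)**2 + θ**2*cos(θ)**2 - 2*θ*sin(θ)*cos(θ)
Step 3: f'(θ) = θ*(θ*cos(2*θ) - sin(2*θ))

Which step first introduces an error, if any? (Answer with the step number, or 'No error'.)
Step 2

Step 2 is incorrect due to a sign flip.
The step shows: -θ**2*sin(θ)**2 + θ**2*cos(θ)**2 - 2*θ*sin(θ)*cos(θ)
The correct value should be: -θ**2*sin(θ)**2 + θ**2*cos(θ)**2 + 2*θ*sin(θ)*cos(θ)

Explanation: The sign of one term was flipped: the term 2*θ*sin(θ)*cos(θ) was incorrectly written as -2*θ*sin(θ)*cos(θ)
The later steps are derived from this incorrect expression, so the error originates in Step 2.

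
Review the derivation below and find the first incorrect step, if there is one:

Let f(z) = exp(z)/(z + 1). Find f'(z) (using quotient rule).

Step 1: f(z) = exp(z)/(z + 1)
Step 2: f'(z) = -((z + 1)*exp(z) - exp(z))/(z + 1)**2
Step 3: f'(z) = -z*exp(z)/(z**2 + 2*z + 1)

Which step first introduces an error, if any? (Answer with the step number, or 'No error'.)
Step 2

Step 2 is incorrect due to a sign flip.
The step shows: -((z + 1)*exp(z) - exp(z))/(z + 1)**2
The correct value should be: ((z + 1)*exp(z) - exp(z))/(z + 1)**2

Explanation: The sign of the whole expression was flipped: the term ((z + 1)*exp(z) - exp(z))/(z + 1)**2 was incorrectly written as -((z + 1)*exp(z) - exp(z))/(z + 1)**2
The later steps are derived from this incorrect expression, so the error originates in Step 2.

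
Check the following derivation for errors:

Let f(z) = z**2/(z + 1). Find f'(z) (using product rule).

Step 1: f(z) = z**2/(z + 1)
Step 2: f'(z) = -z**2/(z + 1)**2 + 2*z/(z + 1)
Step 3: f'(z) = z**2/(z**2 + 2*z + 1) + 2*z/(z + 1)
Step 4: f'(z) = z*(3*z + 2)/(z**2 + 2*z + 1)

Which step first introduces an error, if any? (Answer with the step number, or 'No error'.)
Step 3

Step 3 is incorrect due to a sign flip.
The step shows: z**2/(z**2 + 2*z + 1) + 2*z/(z + 1)
The correct value should be: -z**2/(z**2 + 2*z + 1) + 2*z/(z + 1)

Explanation: The sign of one term was flipped: the term -z**2/(z**2 + 2*z + 1) was incorrectly written as z**2/(z**2 + 2*z + 1)
The later steps are derived from this incorrect expression, so the error originates in Step 3.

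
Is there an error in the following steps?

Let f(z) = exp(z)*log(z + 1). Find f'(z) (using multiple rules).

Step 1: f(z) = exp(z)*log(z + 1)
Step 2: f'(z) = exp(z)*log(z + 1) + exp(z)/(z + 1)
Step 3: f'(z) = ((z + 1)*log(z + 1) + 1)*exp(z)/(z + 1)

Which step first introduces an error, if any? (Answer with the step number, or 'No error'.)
No error

All steps in this derivation are correct.
The final answer f'(z) = ((z + 1)*log(z + 1) + 1)*exp(z)/(z + 1) is valid.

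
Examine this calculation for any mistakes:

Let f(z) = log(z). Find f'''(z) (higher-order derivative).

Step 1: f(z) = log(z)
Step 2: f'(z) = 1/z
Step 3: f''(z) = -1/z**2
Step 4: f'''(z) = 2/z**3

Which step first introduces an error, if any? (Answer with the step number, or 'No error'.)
No error

All steps in this derivation are correct.
The final answer f'''(z) = 2/z**3 is valid.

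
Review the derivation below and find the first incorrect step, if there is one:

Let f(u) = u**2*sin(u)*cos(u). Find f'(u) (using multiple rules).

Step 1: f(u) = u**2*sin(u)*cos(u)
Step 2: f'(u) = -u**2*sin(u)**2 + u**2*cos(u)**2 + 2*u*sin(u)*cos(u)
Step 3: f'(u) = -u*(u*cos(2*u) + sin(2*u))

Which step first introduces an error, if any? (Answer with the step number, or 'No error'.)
Step 3

Step 3 is incorrect due to a sign flip.
The step shows: -u*(u*cos(2*u) + sin(2*u))
The correct value should be: u*(u*cos(2*u) + sin(2*u))

Explanation: The sign of the whole expression was flipped: the term u*(u*cos(2*u) + sin(2*u)) was incorrectly written as -u*(u*cos(2*u) + sin(2*u))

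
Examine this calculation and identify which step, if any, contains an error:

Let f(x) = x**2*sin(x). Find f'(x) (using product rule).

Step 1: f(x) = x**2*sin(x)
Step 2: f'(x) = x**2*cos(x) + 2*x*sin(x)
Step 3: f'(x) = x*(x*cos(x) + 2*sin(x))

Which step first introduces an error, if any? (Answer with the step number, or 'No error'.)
No error

All steps in this derivation are correct.
The final answer f'(x) = x*(x*cos(x) + 2*sin(x)) is valid.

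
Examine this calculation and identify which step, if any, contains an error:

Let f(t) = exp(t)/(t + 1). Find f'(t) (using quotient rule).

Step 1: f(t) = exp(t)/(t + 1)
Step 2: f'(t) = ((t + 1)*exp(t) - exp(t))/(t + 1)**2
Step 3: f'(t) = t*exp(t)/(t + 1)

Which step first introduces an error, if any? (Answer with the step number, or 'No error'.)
Step 3

Step 3 is incorrect due to a wrong exponent.
The step shows: t*exp(t)/(t + 1)
The correct value should be: t*exp(t)/(t + 1)**2

Explanation: The exponent -2 on t + 1 was incorrectly written as -1: the term t*exp(t)/(t + 1)**2 was incorrectly written as t*exp(t)/(t + 1)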